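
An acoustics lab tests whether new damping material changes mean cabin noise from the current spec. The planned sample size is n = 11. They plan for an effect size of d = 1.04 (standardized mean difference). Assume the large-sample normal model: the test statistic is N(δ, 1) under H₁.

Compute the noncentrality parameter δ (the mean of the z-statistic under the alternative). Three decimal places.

δ ≈ 3.449

δ = d·√n = 1.04 × √11 = 3.4493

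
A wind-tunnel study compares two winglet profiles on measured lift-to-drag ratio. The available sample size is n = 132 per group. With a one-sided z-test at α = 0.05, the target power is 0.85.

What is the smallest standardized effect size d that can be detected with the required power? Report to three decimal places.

Required noncentrality: δ = z_{0.05} + z_{0.15} = 1.645 + 1.036 = 2.681.
δ = d·√(n/2) ⇒ d = δ/√(n/2) = 2.681/√(132/2) = 0.3300.

d ≈ 0.330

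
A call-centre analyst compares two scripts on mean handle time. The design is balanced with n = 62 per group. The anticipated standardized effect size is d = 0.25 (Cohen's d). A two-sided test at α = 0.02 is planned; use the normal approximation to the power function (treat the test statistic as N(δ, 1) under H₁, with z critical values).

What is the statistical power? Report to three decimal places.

Power ≈ 0.175

Noncentrality parameter: δ = d·√(n/2) = 0.25 × √(62/2) = 1.3919
Critical value for a two-sided test at α = 0.02: z_{α/2} = 2.326.
Power = Φ(δ − 2.326) + Φ(−δ − 2.326) = Φ(-0.934) + Φ(-3.718) = 0.1750 + 0.0001 = 0.1751.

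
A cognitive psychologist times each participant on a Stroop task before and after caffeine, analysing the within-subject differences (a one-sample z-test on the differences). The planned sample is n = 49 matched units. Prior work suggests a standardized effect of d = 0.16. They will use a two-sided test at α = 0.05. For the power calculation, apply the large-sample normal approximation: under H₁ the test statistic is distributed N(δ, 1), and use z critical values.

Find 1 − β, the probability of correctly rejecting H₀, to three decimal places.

Noncentrality parameter: δ = d·√n = 0.16 × √49 = 1.1200
Two-sided α = 0.05 → critical value z_{0.025} = 1.960.
Power = Φ(δ − 1.960) + Φ(−δ − 1.960) = Φ(-0.840) + Φ(-3.080) = 0.2005 + 0.0010 = 0.2015.

Power ≈ 0.201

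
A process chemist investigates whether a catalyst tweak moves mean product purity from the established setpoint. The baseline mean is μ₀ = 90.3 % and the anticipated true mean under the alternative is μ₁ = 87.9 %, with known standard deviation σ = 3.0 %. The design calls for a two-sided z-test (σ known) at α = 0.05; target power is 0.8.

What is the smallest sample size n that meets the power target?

n = 13

Standardized effect: d = |μ₁ − μ₀| / σ = |87.9 − 90.3| / 3.0 = 0.8000
Set Φ(δ − 1.960) = 0.8; then δ − 1.960 = Φ⁻¹(0.8) = 0.842, giving δ = 2.802.
(The Φ(−δ − z_{α/2}) term is vanishingly small for δ > 0 and is dropped in the standard sample-size formula.)
δ = d·√n ⇒ n = (δ/d)² = (2.802 / 0.8000)² = 12.26.
Rounding up, n = 13.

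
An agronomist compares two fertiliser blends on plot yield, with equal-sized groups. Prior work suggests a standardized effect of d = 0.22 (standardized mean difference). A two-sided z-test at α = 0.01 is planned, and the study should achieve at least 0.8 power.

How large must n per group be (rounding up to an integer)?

n = 483 per group

For power 0.8 need Φ(δ − z_{0.005}) = 0.8, so δ = z_{0.005} + z_{0.20} = 2.576 + 0.842 = 3.417.
(Ignoring the negligible lower-tail rejection probability gives the usual closed-form inversion.)
δ = d·√(n/2) ⇒ n = 2(δ/d)² = 2 × (3.417 / 0.22)² = 482.60.
Round up to the next whole unit.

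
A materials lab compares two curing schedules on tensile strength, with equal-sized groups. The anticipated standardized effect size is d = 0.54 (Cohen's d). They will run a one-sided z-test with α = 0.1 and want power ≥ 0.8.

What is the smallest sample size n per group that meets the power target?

n = 31 per group

Set Φ(δ − 1.282) = 0.8; then δ − 1.282 = Φ⁻¹(0.8) = 0.842, giving δ = 2.123.
δ = d·√(n/2) ⇒ n = 2(δ/d)² = 2 × (2.123 / 0.54)² = 30.92.
Rounding up, n = 31 per group.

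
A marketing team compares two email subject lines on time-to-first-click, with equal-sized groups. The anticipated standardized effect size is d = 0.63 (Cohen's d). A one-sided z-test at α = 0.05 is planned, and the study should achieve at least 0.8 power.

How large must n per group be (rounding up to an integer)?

n = 32 per group

For power 0.8 need Φ(δ − z_{0.05}) = 0.8, so δ = z_{0.05} + z_{0.20} = 1.645 + 0.842 = 2.486.
δ = d·√(n/2) ⇒ n = 2(δ/d)² = 2 × (2.486 / 0.63)² = 31.15.
Round up to the next whole unit.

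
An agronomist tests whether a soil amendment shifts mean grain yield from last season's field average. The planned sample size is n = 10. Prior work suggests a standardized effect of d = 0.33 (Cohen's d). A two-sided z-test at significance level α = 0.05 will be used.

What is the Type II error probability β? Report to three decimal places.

β ≈ 0.819

Noncentrality parameter: δ = d·√n = 0.33 × √10 = 1.0436
Critical value for a two-sided test at α = 0.05: z_{α/2} = 1.960.
Power = Φ(δ − 1.960) + Φ(−δ − 1.960) = Φ(-0.916) + Φ(-3.004) = 0.1797 + 0.0013 = 0.1811.
Type II error: β = 1 − power = 1 − 0.1811 = 0.8189.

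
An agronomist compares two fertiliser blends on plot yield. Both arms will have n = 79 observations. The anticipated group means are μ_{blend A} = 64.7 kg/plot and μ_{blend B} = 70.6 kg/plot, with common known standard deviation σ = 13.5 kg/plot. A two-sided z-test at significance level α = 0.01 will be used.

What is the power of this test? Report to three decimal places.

Power ≈ 0.568

Standardized effect: d = |μ_{blend A} − μ_{blend B}| / σ = |64.7 − 70.6| / 13.5 = 0.4370
Noncentrality parameter: δ = d·√(n/2) = 0.4370 × √(79/2) = 2.7467
Critical value for a two-sided test at α = 0.01: z_{α/2} = 2.576.
Power = Φ(δ − 2.576) + Φ(−δ − 2.576) = Φ(0.171) + Φ(-5.323) = 0.5679 + 0.0000 = 0.5679.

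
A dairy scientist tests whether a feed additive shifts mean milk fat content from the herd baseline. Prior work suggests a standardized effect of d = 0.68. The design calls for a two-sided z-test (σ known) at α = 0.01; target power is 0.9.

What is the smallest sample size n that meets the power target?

For power 0.9 need Φ(δ − z_{0.005}) = 0.9, so δ = z_{0.005} + z_{0.10} = 2.576 + 1.282 = 3.857.
(For δ > 0 the lower-tail rejection region contributes negligibly to power, so the one-term inversion is standard.)
δ = d·√n ⇒ n = (δ/d)² = (3.857 / 0.68)² = 32.18.
Round up to the next whole unit.

n = 33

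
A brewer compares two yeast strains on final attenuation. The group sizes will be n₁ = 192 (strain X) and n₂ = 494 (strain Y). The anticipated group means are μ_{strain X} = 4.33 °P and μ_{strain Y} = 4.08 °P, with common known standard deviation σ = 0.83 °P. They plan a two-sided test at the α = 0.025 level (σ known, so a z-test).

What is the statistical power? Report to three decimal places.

Power ≈ 0.903

Standardized effect: d = |μ_{strain X} − μ_{strain Y}| / σ = |4.33 − 4.08| / 0.83 = 0.3012
Noncentrality parameter: δ = d / √(1/n₁ + 1/n₂) = 0.3012 / √(1/192 + 1/494) = 3.5417
Two-sided α = 0.025 → critical value z_{0.0125} = 2.241.
Power = Φ(δ − 2.241) + Φ(−δ − 2.241) = Φ(1.300) + Φ(-5.783) = 0.9033 + 0.0000 = 0.9033.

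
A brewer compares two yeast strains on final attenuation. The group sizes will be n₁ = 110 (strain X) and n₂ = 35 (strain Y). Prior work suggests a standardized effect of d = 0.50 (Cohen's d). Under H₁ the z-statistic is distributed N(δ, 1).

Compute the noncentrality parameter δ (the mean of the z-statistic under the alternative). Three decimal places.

δ ≈ 2.576

δ = d / √(1/n₁ + 1/n₂) = 0.50 / √(1/110 + 1/35) = 2.5764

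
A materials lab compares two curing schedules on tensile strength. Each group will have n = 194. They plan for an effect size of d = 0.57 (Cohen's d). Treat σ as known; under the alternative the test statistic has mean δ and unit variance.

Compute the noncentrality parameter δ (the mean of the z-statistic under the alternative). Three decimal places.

δ ≈ 5.614

The noncentrality parameter scales effect size by the design's sample-size factor: δ = d·√(n/2) = 0.57 × √(194/2) = 5.6138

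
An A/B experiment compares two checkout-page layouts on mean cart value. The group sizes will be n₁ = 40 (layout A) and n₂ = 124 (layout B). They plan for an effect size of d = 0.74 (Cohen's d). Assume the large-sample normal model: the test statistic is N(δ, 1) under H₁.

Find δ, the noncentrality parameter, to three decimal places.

δ ≈ 4.070

δ = d / √(1/n₁ + 1/n₂) = 0.74 / √(1/40 + 1/124) = 4.0696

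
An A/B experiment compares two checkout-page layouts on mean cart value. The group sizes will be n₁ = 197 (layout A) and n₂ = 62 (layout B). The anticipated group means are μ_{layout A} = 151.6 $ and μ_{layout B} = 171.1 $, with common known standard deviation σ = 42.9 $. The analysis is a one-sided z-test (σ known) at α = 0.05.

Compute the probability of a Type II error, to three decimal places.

Standardized effect: d = |μ_{layout A} − μ_{layout B}| / σ = |151.6 − 171.1| / 42.9 = 0.4545
Noncentrality parameter: λ = d / √(1/n₁ + 1/n₂) = 0.4545 / √(1/197 + 1/62) = 3.1215
One-sided α = 0.05 → critical value z_{0.05} = 1.645.
Power = Φ(λ − 1.645) = Φ(1.477) = 0.9301.
Type II error: β = 1 − power = 1 − 0.9301 = 0.0699.

β ≈ 0.070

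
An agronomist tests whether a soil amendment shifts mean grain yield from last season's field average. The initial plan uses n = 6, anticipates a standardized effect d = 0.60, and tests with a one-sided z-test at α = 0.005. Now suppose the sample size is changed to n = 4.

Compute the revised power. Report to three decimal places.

With n = 4: δ = d·√n = 0.60 × √4 = 1.2000. Critical value z_{0.005} = 2.576.
Revised power = P(Z > 2.576 − δ) = Φ(-1.376) = 0.0844.

Power ≈ 0.084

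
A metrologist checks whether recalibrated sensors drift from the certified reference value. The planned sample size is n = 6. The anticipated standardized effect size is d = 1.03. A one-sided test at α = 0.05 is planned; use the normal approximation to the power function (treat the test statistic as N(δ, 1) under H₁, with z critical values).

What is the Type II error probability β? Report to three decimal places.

β ≈ 0.190

Noncentrality parameter: δ = d·√n = 1.03 × √6 = 2.5230
One-sided α = 0.05 → critical value z_{0.05} = 1.645.
Power = P(Z > 1.645 − δ) = Φ(0.878) = 0.8101.
Type II error: β = 1 − power = 1 − 0.8101 = 0.1899.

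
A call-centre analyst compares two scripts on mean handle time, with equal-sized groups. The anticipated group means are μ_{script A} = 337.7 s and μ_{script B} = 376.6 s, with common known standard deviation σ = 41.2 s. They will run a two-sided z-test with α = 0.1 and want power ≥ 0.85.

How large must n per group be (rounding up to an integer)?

Standardized effect: d = |μ_{script A} − μ_{script B}| / σ = |337.7 − 376.6| / 41.2 = 0.9442
Set Φ(δ − 1.645) = 0.85; then δ − 1.645 = Φ⁻¹(0.85) = 1.036, giving δ = 2.681.
(For δ > 0 the lower-tail rejection region contributes negligibly to power, so the one-term inversion is standard.)
δ = d·√(n/2) ⇒ n = 2(δ/d)² = 2 × (2.681 / 0.9442)² = 16.13.
Round up to the next whole unit.

n = 17 per group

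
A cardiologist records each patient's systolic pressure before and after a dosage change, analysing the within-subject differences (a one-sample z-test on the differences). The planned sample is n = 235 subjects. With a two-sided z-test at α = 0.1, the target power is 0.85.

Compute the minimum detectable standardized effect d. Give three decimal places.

d ≈ 0.175

Need Φ(δ − 1.645) = 0.85, so δ = 1.645 + 1.036 = 2.681.
(Lower-tail contribution to power is negligible for δ > 0.)
δ = d·√n ⇒ d = δ/√n = 2.681/√235 = 0.1749.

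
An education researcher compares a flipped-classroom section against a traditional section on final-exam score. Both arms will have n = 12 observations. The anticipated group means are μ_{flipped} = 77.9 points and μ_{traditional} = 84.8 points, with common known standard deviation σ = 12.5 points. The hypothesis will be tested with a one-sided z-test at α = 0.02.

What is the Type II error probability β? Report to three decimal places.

Standardized effect: d = |μ_{flipped} − μ_{traditional}| / σ = |77.9 − 84.8| / 12.5 = 0.5520
Noncentrality parameter: δ = d·√(n/2) = 0.5520 × √(12/2) = 1.3521
Critical value for a one-sided test at α = 0.02: z_α = 2.054.
Power = Φ(δ − 2.054) = Φ(-0.702) = 0.2415.
Type II error: β = 1 − power = 1 − 0.2415 = 0.7585.

β ≈ 0.759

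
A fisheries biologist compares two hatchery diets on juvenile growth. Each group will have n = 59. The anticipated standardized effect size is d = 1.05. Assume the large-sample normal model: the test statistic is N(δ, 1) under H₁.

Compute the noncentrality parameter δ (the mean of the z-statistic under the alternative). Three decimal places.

δ = d·√(n/2) = 1.05 × √(59/2) = 5.7030

δ ≈ 5.703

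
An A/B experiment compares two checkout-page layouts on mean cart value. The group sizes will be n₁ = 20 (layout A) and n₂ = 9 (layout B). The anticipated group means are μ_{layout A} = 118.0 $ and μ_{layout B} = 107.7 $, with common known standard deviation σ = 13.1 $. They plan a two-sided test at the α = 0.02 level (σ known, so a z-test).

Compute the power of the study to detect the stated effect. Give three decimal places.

Standardized effect: d = |μ_{layout A} − μ_{layout B}| / σ = |118.0 − 107.7| / 13.1 = 0.7863
Noncentrality parameter: δ = d / √(1/n₁ + 1/n₂) = 0.7863 / √(1/20 + 1/9) = 1.9589
Two-sided α = 0.02 → critical value z_{0.01} = 2.326.
Power = Φ(δ − 2.326) + Φ(−δ − 2.326) = Φ(-0.367) + Φ(-4.285) = 0.3566 + 0.0000 = 0.3566.

Power ≈ 0.357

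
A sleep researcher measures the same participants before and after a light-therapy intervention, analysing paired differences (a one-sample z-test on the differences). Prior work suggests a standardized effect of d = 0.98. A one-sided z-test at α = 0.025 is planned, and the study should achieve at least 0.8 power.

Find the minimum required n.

n = 9

Set Φ(δ − 1.960) = 0.8; then δ − 1.960 = Φ⁻¹(0.8) = 0.842, giving δ = 2.802.
δ = d·√n ⇒ n = (δ/d)² = (2.802 / 0.98)² = 8.17.
Round up to the next whole unit.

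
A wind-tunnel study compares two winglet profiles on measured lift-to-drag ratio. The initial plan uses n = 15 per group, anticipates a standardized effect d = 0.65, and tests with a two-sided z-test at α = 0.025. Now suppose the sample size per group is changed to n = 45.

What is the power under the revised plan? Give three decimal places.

With n = 45 per group: δ = d·√(n/2) = 0.65 × √(45/2) = 3.0832. Critical value z_{0.0125} = 2.241.
Revised power = Φ(δ − 2.241) + Φ(−δ − 2.241) = Φ(0.842) + Φ(-5.325) = 0.8001 + 0.0000 = 0.8001.

Power ≈ 0.800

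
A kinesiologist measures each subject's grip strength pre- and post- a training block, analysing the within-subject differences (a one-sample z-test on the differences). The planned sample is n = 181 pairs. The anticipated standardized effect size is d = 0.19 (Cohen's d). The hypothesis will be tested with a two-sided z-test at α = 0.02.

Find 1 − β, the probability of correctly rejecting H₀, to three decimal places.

Power ≈ 0.591

Noncentrality parameter: δ = d·√n = 0.19 × √181 = 2.5562
Critical value for a two-sided test at α = 0.02: z_{α/2} = 2.326.
Power = Φ(δ − 2.326) + Φ(−δ − 2.326) = Φ(0.230) + Φ(-4.883) = 0.5909 + 0.0000 = 0.5909.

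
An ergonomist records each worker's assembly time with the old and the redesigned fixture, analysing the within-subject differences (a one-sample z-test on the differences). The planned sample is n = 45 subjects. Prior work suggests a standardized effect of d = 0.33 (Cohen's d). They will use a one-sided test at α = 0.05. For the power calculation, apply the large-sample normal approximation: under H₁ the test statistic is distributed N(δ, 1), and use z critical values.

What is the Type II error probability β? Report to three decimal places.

β ≈ 0.285

Noncentrality parameter: δ = d·√n = 0.33 × √45 = 2.2137
One-sided α = 0.05 → critical value z_{0.05} = 1.645.
Power = Φ(δ − 1.645) = Φ(0.569) = 0.7153.
Type II error: β = 1 − power = 1 − 0.7153 = 0.2847.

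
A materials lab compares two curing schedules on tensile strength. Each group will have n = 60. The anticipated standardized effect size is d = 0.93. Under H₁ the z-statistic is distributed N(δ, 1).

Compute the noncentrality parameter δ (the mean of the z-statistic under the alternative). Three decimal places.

The noncentrality parameter scales effect size by the design's sample-size factor: δ = d·√(n/2) = 0.93 × √(60/2) = 5.0938

δ ≈ 5.094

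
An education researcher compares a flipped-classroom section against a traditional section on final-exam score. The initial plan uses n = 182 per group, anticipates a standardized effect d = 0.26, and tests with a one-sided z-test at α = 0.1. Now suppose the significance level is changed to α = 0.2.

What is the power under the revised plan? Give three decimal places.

Power ≈ 0.949

δ = d·√(n/2) = 0.26 × √(182/2) = 2.4802 (unchanged). New critical value: z_{0.2} = 0.842.
Revised power = P(Z > 0.842 − δ) = Φ(1.639) = 0.9494.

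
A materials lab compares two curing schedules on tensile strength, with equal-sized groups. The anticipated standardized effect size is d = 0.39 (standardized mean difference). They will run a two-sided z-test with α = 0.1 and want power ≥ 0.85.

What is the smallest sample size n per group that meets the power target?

n = 95 per group

Set Φ(δ − 1.645) = 0.85; then δ − 1.645 = Φ⁻¹(0.85) = 1.036, giving δ = 2.681.
(Ignoring the negligible lower-tail rejection probability gives the usual closed-form inversion.)
δ = d·√(n/2) ⇒ n = 2(δ/d)² = 2 × (2.681 / 0.39)² = 94.53.
Rounding up, n = 95 per group.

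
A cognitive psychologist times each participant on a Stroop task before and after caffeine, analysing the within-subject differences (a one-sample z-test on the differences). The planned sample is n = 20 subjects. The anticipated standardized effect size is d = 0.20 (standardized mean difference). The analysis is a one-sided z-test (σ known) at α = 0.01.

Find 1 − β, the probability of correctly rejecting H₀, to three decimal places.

Noncentrality parameter: λ = d·√n = 0.20 × √20 = 0.8944
One-sided α = 0.01 → critical value z_{0.01} = 2.326.
Power = P(Z > 2.326 − λ) = Φ(-1.432) = 0.0761.

Power ≈ 0.076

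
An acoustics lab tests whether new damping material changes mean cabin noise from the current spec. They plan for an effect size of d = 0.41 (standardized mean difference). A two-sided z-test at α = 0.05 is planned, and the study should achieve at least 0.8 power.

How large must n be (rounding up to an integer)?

Set Φ(δ − 1.960) = 0.8; then δ − 1.960 = Φ⁻¹(0.8) = 0.842, giving δ = 2.802.
(For δ > 0 the lower-tail rejection region contributes negligibly to power, so the one-term inversion is standard.)
δ = d·√n ⇒ n = (δ/d)² = (2.802 / 0.41)² = 46.69.
Rounding up, n = 47.

n = 47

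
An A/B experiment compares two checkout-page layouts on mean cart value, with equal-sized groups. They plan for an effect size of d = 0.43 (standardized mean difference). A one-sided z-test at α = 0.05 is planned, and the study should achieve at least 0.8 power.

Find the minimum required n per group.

n = 67 per group

Set Φ(δ − 1.645) = 0.8; then δ − 1.645 = Φ⁻¹(0.8) = 0.842, giving δ = 2.486.
δ = d·√(n/2) ⇒ n = 2(δ/d)² = 2 × (2.486 / 0.43)² = 66.87.
Round up to the next whole unit.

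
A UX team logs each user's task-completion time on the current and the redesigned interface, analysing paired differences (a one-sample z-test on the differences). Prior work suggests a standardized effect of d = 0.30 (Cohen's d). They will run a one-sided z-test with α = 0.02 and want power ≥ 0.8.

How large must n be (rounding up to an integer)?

n = 94

For power 0.8 need Φ(δ − z_{0.02}) = 0.8, so δ = z_{0.02} + z_{0.20} = 2.054 + 0.842 = 2.895.
δ = d·√n ⇒ n = (δ/d)² = (2.895 / 0.30)² = 93.15.
Rounding up, n = 94.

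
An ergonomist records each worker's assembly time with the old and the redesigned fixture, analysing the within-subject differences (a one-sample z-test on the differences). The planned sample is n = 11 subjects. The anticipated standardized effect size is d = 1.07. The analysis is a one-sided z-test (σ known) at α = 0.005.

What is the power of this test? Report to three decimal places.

Noncentrality parameter: λ = d·√n = 1.07 × √11 = 3.5488
Critical value for a one-sided test at α = 0.005: z_α = 2.576.
Power = Φ(λ − 2.576) = Φ(0.973) = 0.8347.

Power ≈ 0.835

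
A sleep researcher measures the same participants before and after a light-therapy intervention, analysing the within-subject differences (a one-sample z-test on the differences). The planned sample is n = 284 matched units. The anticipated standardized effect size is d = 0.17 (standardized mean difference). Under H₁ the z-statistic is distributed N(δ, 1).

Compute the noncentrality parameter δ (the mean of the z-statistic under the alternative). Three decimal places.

δ ≈ 2.865

The noncentrality parameter scales effect size by the design's sample-size factor: δ = d·√n = 0.17 × √284 = 2.8649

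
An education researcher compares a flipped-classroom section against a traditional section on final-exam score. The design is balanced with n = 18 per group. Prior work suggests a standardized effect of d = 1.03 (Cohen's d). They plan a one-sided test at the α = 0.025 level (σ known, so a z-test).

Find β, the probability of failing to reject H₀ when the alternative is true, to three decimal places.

Noncentrality parameter: δ = d·√(n/2) = 1.03 × √(18/2) = 3.0900
One-sided α = 0.025 → critical value z_{0.025} = 1.960.
Power = P(Z > 1.960 − δ) = Φ(1.130) = 0.8708.
Type II error: β = 1 − power = 1 − 0.8708 = 0.1292.

β ≈ 0.129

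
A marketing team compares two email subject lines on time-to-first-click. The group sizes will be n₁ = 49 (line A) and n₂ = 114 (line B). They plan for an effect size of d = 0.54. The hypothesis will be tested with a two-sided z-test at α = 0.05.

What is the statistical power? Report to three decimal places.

Power ≈ 0.885

Noncentrality parameter: δ = d / √(1/n₁ + 1/n₂) = 0.54 / √(1/49 + 1/114) = 3.1612
Critical value for a two-sided test at α = 0.05: z_{α/2} = 1.960.
Power = Φ(δ − 1.960) + Φ(−δ − 1.960) = Φ(1.201) + Φ(-5.121) = 0.8852 + 0.0000 = 0.8852.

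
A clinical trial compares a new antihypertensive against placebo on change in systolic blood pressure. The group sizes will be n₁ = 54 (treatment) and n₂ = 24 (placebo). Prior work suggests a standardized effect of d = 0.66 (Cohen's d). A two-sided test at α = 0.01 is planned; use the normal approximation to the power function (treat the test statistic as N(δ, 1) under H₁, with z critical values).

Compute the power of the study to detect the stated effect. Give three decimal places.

Noncentrality parameter: δ = d / √(1/n₁ + 1/n₂) = 0.66 / √(1/54 + 1/24) = 2.6903
Critical value for a two-sided test at α = 0.01: z_{α/2} = 2.576.
Power = Φ(δ − 2.576) + Φ(−δ − 2.576) = Φ(0.114) + Φ(-5.266) = 0.5456 + 0.0000 = 0.5456.

Power ≈ 0.546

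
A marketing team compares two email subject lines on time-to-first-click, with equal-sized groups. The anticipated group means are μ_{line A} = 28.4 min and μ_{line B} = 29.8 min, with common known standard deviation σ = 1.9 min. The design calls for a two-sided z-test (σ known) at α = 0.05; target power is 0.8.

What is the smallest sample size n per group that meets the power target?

n = 29 per group

Standardized effect: d = |μ_{line A} − μ_{line B}| / σ = |28.4 − 29.8| / 1.9 = 0.7368
Set Φ(δ − 1.960) = 0.8; then δ − 1.960 = Φ⁻¹(0.8) = 0.842, giving δ = 2.802.
(Ignoring the negligible lower-tail rejection probability gives the usual closed-form inversion.)
δ = d·√(n/2) ⇒ n = 2(δ/d)² = 2 × (2.802 / 0.7368)² = 28.91.
Rounding up, n = 29 per group.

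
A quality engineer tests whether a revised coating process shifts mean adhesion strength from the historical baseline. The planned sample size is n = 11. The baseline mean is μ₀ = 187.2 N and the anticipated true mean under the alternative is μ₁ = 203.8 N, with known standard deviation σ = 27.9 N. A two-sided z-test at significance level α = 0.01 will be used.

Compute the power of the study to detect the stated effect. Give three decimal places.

Power ≈ 0.273

Standardized effect: d = |μ₁ − μ₀| / σ = |203.8 − 187.2| / 27.9 = 0.5950
Noncentrality parameter: δ = d·√n = 0.5950 × √11 = 1.9733
Two-sided α = 0.01 → critical value z_{0.005} = 2.576.
Power = Φ(δ − 2.576) + Φ(−δ − 2.576) = Φ(-0.602) + Φ(-4.549) = 0.2734 + 0.0000 = 0.2734.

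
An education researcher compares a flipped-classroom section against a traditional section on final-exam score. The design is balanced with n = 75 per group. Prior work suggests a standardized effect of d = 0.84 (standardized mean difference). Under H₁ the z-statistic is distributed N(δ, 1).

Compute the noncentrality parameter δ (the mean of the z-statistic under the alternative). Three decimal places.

The noncentrality parameter scales effect size by the design's sample-size factor: δ = d·√(n/2) = 0.84 × √(75/2) = 5.1439

δ ≈ 5.144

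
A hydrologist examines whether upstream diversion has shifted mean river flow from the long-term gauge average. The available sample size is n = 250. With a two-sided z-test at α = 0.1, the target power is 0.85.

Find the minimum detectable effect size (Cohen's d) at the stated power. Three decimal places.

Required noncentrality: δ = z_{0.05} + z_{0.15} = 1.645 + 1.036 = 2.681.
(The second rejection-region term Φ(−δ − z_{α/2}) is negligible and dropped.)
δ = d·√n ⇒ d = δ/√n = 2.681/√250 = 0.1696.

d ≈ 0.170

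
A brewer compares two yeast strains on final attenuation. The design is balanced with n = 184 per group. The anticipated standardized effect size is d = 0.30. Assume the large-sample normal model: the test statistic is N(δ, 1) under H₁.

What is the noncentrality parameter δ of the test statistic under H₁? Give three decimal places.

δ ≈ 2.877

The noncentrality parameter scales effect size by the design's sample-size factor: δ = d·√(n/2) = 0.30 × √(184/2) = 2.8775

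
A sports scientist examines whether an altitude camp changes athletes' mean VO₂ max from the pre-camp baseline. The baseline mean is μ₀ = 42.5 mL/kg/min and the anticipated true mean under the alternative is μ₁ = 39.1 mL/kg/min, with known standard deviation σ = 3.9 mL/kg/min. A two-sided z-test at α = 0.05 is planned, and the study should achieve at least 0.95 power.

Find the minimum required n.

n = 18

Standardized effect: d = |μ₁ − μ₀| / σ = |39.1 − 42.5| / 3.9 = 0.8718
Set Φ(δ − 1.960) = 0.95; then δ − 1.960 = Φ⁻¹(0.95) = 1.645, giving δ = 3.605.
(For δ > 0 the lower-tail rejection region contributes negligibly to power, so the one-term inversion is standard.)
δ = d·√n ⇒ n = (δ/d)² = (3.605 / 0.8718)² = 17.10.
Rounding up, n = 18.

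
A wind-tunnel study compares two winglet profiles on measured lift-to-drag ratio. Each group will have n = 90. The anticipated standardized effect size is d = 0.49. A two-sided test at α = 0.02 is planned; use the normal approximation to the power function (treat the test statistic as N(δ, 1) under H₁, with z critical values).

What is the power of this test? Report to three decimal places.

Power ≈ 0.832

Noncentrality parameter: λ = d·√(n/2) = 0.49 × √(90/2) = 3.2870
Critical value for a two-sided test at α = 0.02: z_{α/2} = 2.326.
Power = Φ(λ − 2.326) + Φ(−λ − 2.326) = Φ(0.961) + Φ(-5.613) = 0.8316 + 0.0000 = 0.8316.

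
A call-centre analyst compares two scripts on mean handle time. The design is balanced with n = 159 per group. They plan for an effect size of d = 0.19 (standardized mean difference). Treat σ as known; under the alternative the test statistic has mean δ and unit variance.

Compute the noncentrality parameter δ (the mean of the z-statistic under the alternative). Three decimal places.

δ ≈ 1.694

The noncentrality parameter scales effect size by the design's sample-size factor: δ = d·√(n/2) = 0.19 × √(159/2) = 1.6941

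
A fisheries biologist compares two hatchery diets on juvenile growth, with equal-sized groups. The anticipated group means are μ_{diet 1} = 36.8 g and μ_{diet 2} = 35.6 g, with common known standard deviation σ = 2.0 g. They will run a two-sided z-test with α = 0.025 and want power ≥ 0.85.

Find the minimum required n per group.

n = 60 per group

Standardized effect: d = |μ_{diet 1} − μ_{diet 2}| / σ = |36.8 − 35.6| / 2.0 = 0.6000
For power 0.85 need Φ(δ − z_{0.0125}) = 0.85, so δ = z_{0.0125} + z_{0.15} = 2.241 + 1.036 = 3.278.
(For δ > 0 the lower-tail rejection region contributes negligibly to power, so the one-term inversion is standard.)
δ = d·√(n/2) ⇒ n = 2(δ/d)² = 2 × (3.278 / 0.6000)² = 59.69.
Round up to the next whole unit.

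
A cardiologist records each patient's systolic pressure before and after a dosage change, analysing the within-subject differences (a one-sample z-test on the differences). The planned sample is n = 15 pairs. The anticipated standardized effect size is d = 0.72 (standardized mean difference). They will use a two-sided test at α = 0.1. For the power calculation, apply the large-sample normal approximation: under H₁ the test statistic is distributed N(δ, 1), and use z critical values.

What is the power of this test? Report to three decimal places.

Power ≈ 0.874

Noncentrality parameter: δ = d·√n = 0.72 × √15 = 2.7885
Two-sided α = 0.1 → critical value z_{0.05} = 1.645.
Power = Φ(δ − 1.645) + Φ(−δ − 1.645) = Φ(1.144) + Φ(-4.433) = 0.8736 + 0.0000 = 0.8736.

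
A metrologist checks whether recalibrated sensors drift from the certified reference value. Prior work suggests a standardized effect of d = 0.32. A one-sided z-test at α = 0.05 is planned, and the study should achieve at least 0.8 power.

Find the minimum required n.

For power 0.8 need Φ(δ − z_{0.05}) = 0.8, so δ = z_{0.05} + z_{0.20} = 1.645 + 0.842 = 2.486.
δ = d·√n ⇒ n = (δ/d)² = (2.486 / 0.32)² = 60.38.
Round up to the next whole unit.

n = 61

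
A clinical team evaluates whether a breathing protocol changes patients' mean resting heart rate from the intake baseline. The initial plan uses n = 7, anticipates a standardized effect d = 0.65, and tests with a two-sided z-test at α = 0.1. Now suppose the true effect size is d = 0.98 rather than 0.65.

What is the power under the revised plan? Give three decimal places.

Power ≈ 0.828

With d = 0.98: δ = d·√n = 0.98 × √7 = 2.5928. Critical value z_{0.05} = 1.645.
Revised power = Φ(δ − 1.645) + Φ(−δ − 1.645) = Φ(0.948) + Φ(-4.238) = 0.8284 + 0.0000 = 0.8284.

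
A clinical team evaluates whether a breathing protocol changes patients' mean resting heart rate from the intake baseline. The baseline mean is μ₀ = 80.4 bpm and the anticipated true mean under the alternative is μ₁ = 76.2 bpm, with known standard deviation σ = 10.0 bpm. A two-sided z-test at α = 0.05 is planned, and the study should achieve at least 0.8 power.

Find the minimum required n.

n = 45

Standardized effect: d = |μ₁ − μ₀| / σ = |76.2 − 80.4| / 10.0 = 0.4200
Set Φ(δ − 1.960) = 0.8; then δ − 1.960 = Φ⁻¹(0.8) = 0.842, giving δ = 2.802.
(Ignoring the negligible lower-tail rejection probability gives the usual closed-form inversion.)
δ = d·√n ⇒ n = (δ/d)² = (2.802 / 0.4200)² = 44.49.
Round up to the next whole unit.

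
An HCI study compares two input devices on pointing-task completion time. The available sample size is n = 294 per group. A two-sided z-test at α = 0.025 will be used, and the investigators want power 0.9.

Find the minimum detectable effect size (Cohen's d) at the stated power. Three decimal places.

d ≈ 0.291

Required noncentrality: δ = z_{0.0125} + z_{0.10} = 2.241 + 1.282 = 3.523.
(Lower-tail contribution to power is negligible for δ > 0.)
δ = d·√(n/2) ⇒ d = δ/√(n/2) = 3.523/√(294/2) = 0.2906.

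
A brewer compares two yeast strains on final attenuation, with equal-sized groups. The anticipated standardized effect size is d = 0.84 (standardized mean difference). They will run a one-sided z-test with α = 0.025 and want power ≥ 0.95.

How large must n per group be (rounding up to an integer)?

For power 0.95 need Φ(δ − z_{0.025}) = 0.95, so δ = z_{0.025} + z_{0.05} = 1.960 + 1.645 = 3.605.
δ = d·√(n/2) ⇒ n = 2(δ/d)² = 2 × (3.605 / 0.84)² = 36.83.
Rounding up, n = 37 per group.

n = 37 per group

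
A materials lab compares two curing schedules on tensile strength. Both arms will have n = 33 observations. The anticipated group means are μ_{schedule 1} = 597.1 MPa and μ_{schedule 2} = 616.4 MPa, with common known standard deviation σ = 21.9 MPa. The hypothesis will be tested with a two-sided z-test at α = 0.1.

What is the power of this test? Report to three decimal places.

Standardized effect: d = |μ_{schedule 1} − μ_{schedule 2}| / σ = |597.1 − 616.4| / 21.9 = 0.8813
Noncentrality parameter: λ = d·√(n/2) = 0.8813 × √(33/2) = 3.5798
Two-sided α = 0.1 → critical value z_{0.05} = 1.645.
Power = Φ(λ − 1.645) + Φ(−λ − 1.645) = Φ(1.935) + Φ(-5.225) = 0.9735 + 0.0000 = 0.9735.

Power ≈ 0.973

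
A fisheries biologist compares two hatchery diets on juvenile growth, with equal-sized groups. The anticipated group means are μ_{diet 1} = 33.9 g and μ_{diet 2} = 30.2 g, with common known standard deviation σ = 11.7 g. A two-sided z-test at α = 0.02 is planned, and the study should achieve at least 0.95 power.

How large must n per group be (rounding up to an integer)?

n = 316 per group

Standardized effect: d = |μ_{diet 1} − μ_{diet 2}| / σ = |33.9 − 30.2| / 11.7 = 0.3162
For power 0.95 need Φ(δ − z_{0.01}) = 0.95, so δ = z_{0.01} + z_{0.05} = 2.326 + 1.645 = 3.971.
(Ignoring the negligible lower-tail rejection probability gives the usual closed-form inversion.)
δ = d·√(n/2) ⇒ n = 2(δ/d)² = 2 × (3.971 / 0.3162)² = 315.39.
Rounding up, n = 316 per group.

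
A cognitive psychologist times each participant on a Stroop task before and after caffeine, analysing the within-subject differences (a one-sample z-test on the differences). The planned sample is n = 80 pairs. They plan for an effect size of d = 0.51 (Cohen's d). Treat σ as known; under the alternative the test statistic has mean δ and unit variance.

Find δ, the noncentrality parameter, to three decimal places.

The noncentrality parameter scales effect size by the design's sample-size factor: δ = d·√n = 0.51 × √80 = 4.5616

δ ≈ 4.562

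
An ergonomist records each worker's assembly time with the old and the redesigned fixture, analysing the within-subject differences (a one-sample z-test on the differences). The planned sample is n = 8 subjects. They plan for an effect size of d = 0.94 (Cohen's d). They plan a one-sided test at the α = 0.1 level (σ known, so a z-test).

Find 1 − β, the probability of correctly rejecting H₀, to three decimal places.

Noncentrality parameter: δ = d·√n = 0.94 × √8 = 2.6587
One-sided α = 0.1 → critical value z_{0.1} = 1.282.
Power = P(Z > 1.282 − δ) = Φ(1.377) = 0.9158.

Power ≈ 0.916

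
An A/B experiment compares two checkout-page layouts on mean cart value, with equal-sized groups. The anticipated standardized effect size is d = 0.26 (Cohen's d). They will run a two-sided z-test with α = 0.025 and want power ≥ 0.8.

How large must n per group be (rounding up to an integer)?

n = 282 per group

For power 0.8 need Φ(δ − z_{0.0125}) = 0.8, so δ = z_{0.0125} + z_{0.20} = 2.241 + 0.842 = 3.083.
(For δ > 0 the lower-tail rejection region contributes negligibly to power, so the one-term inversion is standard.)
δ = d·√(n/2) ⇒ n = 2(δ/d)² = 2 × (3.083 / 0.26)² = 281.21.
Round up to the next whole unit.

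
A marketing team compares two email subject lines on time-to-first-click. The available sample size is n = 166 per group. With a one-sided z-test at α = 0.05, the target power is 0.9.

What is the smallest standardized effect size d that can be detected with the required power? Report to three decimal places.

d ≈ 0.321

Required noncentrality: δ = z_{0.05} + z_{0.10} = 1.645 + 1.282 = 2.926.
δ = d·√(n/2) ⇒ d = δ/√(n/2) = 2.926/√(166/2) = 0.3212.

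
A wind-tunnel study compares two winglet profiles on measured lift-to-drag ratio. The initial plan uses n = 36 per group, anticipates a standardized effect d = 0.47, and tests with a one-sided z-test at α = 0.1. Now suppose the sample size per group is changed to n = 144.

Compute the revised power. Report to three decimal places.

With n = 144 per group: δ = d·√(n/2) = 0.47 × √(144/2) = 3.9881. Critical value z_{0.1} = 1.282.
Revised power = P(Z > 1.282 − δ) = Φ(2.707) = 0.9966.

Power ≈ 0.997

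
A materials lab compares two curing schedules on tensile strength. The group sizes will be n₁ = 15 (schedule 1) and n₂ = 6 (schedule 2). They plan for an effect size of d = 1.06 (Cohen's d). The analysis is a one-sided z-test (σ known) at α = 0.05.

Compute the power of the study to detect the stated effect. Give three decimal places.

Power ≈ 0.709

Noncentrality parameter: δ = d / √(1/n₁ + 1/n₂) = 1.06 / √(1/15 + 1/6) = 2.1944
Critical value for a one-sided test at α = 0.05: z_α = 1.645.
Power = P(Z > 1.645 − δ) = Φ(0.550) = 0.7087.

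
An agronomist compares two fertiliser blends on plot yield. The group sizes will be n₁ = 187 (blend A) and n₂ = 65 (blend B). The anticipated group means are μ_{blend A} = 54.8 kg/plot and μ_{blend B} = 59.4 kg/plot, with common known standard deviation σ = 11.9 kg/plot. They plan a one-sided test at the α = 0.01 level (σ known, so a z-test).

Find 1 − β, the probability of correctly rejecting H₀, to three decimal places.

Standardized effect: d = |μ_{blend A} − μ_{blend B}| / σ = |54.8 − 59.4| / 11.9 = 0.3866
Noncentrality parameter: δ = d / √(1/n₁ + 1/n₂) = 0.3866 / √(1/187 + 1/65) = 2.6847
One-sided α = 0.01 → critical value z_{0.01} = 2.326.
Power = Φ(δ − 2.326) = Φ(0.358) = 0.6399.

Power ≈ 0.640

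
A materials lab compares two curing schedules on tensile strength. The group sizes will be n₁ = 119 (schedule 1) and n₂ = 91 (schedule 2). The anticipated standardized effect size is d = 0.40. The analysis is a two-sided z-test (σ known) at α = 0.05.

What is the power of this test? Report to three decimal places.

Power ≈ 0.819

Noncentrality parameter: δ = d / √(1/n₁ + 1/n₂) = 0.40 / √(1/119 + 1/91) = 2.8724
Critical value for a two-sided test at α = 0.05: z_{α/2} = 1.960.
Power = Φ(δ − 1.960) + Φ(−δ − 1.960) = Φ(0.912) + Φ(-4.832) = 0.8192 + 0.0000 = 0.8192.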